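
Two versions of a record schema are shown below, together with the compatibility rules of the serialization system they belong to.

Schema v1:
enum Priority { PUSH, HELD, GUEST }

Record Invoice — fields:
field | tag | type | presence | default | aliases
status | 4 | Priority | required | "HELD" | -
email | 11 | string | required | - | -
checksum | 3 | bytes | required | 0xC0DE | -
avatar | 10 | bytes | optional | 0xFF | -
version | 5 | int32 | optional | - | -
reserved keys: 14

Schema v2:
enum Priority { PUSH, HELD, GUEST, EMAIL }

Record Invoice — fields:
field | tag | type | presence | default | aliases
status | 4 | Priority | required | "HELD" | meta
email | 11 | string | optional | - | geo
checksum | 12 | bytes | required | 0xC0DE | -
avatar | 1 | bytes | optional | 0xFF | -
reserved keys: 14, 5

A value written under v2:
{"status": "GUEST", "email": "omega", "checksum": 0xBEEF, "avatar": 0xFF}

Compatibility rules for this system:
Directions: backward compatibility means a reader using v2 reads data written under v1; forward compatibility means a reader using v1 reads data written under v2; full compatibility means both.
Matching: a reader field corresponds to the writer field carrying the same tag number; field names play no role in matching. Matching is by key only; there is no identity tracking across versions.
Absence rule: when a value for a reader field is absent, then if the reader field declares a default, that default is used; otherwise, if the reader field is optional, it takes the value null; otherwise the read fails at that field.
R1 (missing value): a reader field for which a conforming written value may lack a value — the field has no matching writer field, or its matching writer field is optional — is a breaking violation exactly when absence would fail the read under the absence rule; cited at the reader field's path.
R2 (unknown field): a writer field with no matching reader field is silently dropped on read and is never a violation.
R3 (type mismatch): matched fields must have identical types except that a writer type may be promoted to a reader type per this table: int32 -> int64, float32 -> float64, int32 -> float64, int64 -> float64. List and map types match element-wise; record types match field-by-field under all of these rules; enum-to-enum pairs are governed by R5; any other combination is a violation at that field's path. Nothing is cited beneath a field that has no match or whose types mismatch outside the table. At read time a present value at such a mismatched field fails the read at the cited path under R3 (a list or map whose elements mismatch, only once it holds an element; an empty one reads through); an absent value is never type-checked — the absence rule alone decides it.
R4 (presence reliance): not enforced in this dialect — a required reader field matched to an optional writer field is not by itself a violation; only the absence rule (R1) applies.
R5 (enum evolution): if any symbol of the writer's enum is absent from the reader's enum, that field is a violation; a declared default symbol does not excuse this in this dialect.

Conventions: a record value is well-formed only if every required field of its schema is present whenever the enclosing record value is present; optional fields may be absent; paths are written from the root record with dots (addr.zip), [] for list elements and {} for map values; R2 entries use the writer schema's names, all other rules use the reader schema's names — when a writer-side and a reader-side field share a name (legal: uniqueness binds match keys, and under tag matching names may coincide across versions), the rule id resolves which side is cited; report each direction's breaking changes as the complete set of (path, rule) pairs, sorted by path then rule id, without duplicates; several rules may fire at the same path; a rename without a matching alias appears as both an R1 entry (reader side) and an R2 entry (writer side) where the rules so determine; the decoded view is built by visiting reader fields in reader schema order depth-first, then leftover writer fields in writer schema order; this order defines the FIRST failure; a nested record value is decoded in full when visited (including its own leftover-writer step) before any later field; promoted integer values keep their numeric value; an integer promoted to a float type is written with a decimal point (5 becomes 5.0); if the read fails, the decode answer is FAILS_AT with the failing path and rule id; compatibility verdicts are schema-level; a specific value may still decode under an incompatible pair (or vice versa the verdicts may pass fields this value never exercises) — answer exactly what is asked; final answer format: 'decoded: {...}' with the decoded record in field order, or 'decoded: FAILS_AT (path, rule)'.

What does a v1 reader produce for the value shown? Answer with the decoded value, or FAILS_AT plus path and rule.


decoded: {"status": "GUEST", "email": "omega", "checksum": 0xC0DE, "avatar": 0xFF, "version": null}

each type pair in Invoice: writer, then reader
decode (reader v1):
  status := "GUEST"
  email := "omega"
  checksum := 0xC0DE (missing; default applied)
  avatar := 0xFF (missing; default applied)
  version := null (missing; optional => null)
  writer checksum: no reader field; dropped
  writer avatar: no reader field; dropped
  => decoded: {"status": "GUEST", "email": "omega", "checksum": 0xC0DE, "avatar": 0xFF, "version": null}
the other Invoice changes do not affect what is asked:
  enum Priority (field status in record Invoice): symbol EMAIL added -> schema-level compatibility only; this Invoice value's decode is unchanged
  field avatar in record Invoice: tag 10 changed to 1 -> inert under this dialect — no rule fires on Invoice and the result does not move
  removed field version from record Invoice (its key 5 joins the reserved list) -> inert under this dialect — no rule fires on Invoice and the result does not move
  field email in record Invoice: required changed to optional -> schema-level compatibility only; this Invoice value's decode is unchanged


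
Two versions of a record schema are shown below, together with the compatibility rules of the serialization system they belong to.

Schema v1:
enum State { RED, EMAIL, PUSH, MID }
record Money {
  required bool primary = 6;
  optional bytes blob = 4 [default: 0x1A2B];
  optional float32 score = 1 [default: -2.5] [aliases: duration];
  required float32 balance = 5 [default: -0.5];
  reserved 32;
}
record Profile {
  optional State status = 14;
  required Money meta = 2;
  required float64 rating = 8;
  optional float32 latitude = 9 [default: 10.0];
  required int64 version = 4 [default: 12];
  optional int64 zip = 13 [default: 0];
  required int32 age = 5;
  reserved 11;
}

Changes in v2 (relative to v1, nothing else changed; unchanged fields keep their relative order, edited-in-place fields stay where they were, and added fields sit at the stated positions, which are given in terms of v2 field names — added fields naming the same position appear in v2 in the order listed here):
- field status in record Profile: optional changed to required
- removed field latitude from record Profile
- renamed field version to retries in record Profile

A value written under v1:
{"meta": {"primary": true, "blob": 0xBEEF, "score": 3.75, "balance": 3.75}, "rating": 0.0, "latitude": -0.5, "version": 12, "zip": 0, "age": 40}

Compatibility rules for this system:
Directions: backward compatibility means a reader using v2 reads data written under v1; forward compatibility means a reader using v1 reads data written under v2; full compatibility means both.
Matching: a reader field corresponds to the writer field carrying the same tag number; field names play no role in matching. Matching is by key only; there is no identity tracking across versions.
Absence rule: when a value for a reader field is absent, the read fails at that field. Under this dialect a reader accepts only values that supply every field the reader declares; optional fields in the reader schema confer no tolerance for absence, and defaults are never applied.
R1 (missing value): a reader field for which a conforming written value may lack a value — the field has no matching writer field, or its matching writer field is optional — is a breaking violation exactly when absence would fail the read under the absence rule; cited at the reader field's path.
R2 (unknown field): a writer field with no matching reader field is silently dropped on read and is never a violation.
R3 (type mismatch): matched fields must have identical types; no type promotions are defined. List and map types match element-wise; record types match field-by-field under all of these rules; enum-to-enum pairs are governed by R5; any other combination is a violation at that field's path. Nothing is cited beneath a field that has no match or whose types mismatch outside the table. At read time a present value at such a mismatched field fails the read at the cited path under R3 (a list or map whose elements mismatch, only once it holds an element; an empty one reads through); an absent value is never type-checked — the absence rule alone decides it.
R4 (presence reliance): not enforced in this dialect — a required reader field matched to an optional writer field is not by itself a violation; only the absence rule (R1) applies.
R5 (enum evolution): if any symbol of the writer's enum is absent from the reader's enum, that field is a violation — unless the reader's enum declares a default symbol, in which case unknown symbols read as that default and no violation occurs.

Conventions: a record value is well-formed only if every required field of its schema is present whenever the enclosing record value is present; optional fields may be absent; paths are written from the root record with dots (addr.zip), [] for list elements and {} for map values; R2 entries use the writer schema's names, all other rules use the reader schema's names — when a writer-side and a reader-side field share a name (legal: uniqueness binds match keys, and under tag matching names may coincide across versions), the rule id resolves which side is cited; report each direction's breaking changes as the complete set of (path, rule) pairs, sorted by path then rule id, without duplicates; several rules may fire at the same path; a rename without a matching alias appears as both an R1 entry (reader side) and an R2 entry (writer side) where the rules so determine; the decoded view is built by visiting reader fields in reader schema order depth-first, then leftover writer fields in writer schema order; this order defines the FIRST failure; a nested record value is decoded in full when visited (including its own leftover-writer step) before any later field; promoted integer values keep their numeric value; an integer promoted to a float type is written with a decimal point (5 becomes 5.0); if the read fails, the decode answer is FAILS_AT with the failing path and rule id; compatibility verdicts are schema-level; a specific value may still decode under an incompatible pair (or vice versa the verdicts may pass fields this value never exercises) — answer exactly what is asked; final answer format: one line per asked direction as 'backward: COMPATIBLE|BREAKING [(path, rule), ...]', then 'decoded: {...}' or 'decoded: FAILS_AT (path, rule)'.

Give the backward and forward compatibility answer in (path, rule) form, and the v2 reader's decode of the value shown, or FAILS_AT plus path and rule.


the writer's type comes first in each Profile pair
backward for Profile (reader v2, writer v1):
  status: State -> State, writer optional; from status
  meta: Money -> Money, writer required; from meta
  rating: float64 -> float64, writer required; from rating
  retries: int64 -> int64, writer required; from version
  zip: int64 -> int64, writer optional; from zip
  age: int32 -> int32, writer required; from age
  writer field latitude has no reader counterpart
  meta.primary: bool -> bool, writer required; from meta.primary
  meta.blob: bytes -> bytes, writer optional; from meta.blob
  meta.score: float32 -> float32, writer optional; from meta.score
  meta.balance: float32 -> float32, writer required; from meta.balance
  rule R1 violated at meta.blob
  rule R1 violated at meta.score
  rule R1 violated at status
  rule R1 violated at zip
  => backward verdict for Profile: BREAKING, 4 violation(s)
forward for Profile (reader v1, writer v2):
  status: State -> State, writer required; from status
  meta: Money -> Money, writer required; from meta
  rating: float64 -> float64, writer required; from rating
  latitude: no writer match
  version: int64 -> int64, writer required; from retries
  zip: int64 -> int64, writer optional; from zip
  age: int32 -> int32, writer required; from age
  meta.primary: bool -> bool, writer required; from meta.primary
  meta.blob: bytes -> bytes, writer optional; from meta.blob
  meta.score: float32 -> float32, writer optional; from meta.score
  meta.balance: float32 -> float32, writer required; from meta.balance
  rule R1 violated at latitude
  rule R1 violated at meta.blob
  rule R1 violated at meta.score
  rule R1 violated at zip
  => forward verdict for Profile: BREAKING, 4 violation(s)
decoding the Profile value with the v2 reader:
  read fails at status under R1 (no fill)
  => FAILS_AT (status, R1)

backward: BREAKING [(meta.blob, R1), (meta.score, R1), (status, R1), (zip, R1)]; forward: BREAKING [(latitude, R1), (meta.blob, R1), (meta.score, R1), (zip, R1)]; decoded: FAILS_AT (status, R1)


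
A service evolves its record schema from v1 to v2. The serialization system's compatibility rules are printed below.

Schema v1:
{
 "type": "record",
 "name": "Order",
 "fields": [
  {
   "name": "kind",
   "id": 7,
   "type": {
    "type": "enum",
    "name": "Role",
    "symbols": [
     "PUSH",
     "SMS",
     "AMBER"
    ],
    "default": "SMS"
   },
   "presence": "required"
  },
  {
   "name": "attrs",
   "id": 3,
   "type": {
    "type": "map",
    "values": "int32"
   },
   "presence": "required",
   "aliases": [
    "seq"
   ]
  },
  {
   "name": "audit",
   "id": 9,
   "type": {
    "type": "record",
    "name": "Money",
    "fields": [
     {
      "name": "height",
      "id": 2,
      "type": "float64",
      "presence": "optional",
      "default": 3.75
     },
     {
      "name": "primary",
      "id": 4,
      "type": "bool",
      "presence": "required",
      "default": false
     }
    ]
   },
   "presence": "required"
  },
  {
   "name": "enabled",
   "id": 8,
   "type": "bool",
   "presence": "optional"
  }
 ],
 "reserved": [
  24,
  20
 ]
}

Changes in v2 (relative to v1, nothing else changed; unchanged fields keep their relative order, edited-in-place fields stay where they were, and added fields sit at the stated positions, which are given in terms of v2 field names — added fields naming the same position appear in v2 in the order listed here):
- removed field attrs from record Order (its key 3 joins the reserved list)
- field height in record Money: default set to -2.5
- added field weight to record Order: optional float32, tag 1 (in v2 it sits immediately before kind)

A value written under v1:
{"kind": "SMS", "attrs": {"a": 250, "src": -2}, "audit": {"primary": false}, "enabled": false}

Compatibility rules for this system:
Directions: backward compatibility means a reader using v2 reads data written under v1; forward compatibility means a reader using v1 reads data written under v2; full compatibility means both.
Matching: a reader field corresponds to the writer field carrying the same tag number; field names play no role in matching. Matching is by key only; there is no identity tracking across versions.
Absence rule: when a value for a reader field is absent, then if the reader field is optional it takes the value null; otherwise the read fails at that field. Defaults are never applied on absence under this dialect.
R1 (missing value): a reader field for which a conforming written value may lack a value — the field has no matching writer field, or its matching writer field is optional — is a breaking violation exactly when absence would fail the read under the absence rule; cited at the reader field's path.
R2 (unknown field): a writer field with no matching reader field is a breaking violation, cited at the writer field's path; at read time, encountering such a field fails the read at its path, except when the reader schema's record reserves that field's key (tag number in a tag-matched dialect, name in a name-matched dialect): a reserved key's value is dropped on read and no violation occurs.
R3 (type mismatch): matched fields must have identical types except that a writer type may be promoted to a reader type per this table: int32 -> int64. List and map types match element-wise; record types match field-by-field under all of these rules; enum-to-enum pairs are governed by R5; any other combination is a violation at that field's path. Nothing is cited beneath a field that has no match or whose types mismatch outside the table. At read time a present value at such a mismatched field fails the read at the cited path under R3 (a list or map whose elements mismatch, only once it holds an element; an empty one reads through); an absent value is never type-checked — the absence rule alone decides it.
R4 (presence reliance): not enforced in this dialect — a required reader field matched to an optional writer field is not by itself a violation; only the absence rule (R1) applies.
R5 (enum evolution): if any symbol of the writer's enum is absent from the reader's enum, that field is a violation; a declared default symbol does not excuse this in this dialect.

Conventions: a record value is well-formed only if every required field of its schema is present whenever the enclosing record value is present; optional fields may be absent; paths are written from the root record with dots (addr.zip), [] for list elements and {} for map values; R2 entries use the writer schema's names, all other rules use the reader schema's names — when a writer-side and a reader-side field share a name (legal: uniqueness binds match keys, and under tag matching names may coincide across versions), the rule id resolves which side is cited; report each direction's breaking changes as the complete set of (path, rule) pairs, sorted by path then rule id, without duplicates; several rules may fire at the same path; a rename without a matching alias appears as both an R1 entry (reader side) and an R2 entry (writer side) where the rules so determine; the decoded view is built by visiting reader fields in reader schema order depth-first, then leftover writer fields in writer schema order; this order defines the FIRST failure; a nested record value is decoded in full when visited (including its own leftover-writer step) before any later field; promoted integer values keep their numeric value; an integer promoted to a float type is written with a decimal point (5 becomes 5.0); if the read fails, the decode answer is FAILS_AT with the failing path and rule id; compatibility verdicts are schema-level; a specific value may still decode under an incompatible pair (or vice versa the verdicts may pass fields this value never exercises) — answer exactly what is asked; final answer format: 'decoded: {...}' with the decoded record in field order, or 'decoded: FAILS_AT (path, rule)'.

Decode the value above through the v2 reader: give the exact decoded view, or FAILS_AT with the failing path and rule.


the writer's type comes first in each Order pair
decoding the Order value with the v2 reader:
  weight := null (not supplied -> null)
  kind := "SMS"
  audit.height := null (not supplied -> null)
  audit.primary := false
  enabled := false
  writer attrs: reserved -> dropped
  => decoded: {"weight": null, "kind": "SMS", "audit": {"height": null, "primary": false}, "enabled": false}
the other Order changes do not affect what is asked:
  field height in record Money: default set to -2.5 -> inert under this dialect — no rule fires on Order and the result does not move

decoded: {"weight": null, "kind": "SMS", "audit": {"height": null, "primary": false}, "enabled": false}


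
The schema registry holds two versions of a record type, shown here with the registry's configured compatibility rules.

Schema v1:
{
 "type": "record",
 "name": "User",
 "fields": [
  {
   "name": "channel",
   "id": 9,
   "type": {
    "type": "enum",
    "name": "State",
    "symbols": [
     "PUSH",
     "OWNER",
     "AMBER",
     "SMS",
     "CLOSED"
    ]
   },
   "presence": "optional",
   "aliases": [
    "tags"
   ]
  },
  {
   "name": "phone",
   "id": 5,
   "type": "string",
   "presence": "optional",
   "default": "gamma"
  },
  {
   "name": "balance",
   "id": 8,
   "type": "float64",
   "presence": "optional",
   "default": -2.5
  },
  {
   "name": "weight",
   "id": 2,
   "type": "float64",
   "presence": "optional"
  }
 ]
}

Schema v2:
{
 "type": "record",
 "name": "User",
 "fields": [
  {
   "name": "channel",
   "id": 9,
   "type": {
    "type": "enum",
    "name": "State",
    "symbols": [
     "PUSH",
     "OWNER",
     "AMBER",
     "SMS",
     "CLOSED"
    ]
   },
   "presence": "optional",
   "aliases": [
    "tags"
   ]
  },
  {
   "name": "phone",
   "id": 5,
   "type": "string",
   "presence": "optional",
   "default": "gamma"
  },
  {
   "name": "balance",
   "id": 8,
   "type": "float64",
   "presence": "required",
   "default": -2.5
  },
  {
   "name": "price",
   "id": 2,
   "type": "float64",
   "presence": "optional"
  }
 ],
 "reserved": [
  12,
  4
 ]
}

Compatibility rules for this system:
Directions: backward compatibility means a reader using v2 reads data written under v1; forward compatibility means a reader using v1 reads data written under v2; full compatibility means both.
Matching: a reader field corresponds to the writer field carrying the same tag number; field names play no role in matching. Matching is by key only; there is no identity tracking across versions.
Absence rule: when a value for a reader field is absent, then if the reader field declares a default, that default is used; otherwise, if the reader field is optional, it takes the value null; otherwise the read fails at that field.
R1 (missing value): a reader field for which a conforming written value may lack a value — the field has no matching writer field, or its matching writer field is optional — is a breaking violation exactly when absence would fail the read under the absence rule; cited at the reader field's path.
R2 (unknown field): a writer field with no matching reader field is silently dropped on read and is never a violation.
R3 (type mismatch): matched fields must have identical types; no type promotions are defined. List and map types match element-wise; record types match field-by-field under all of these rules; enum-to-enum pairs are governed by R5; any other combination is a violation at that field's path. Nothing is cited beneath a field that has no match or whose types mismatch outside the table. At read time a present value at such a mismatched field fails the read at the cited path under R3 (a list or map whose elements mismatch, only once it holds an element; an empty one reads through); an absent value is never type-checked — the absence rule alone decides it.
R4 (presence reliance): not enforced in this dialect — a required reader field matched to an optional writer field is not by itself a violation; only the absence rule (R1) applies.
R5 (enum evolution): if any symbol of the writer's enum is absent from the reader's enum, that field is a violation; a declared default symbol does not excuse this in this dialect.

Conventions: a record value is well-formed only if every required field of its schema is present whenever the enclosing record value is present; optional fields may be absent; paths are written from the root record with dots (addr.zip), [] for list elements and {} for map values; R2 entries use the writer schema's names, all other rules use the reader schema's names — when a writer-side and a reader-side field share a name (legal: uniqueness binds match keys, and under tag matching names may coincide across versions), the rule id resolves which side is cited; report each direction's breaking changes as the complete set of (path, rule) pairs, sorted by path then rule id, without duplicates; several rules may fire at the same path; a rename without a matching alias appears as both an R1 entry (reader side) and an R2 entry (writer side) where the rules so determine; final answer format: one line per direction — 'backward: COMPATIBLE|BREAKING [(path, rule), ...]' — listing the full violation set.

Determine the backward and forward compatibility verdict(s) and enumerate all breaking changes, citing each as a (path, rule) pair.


backward: COMPATIBLE []; forward: COMPATIBLE []

the writer's type comes first in each User pair
backward for User (reader v2, writer v1):
  channel <- channel (State -> State, writer optional)
  phone <- phone (string -> string, writer optional)
  balance <- balance (float64 -> float64, writer optional)
  price <- weight (float64 -> float64, writer optional)
  => no violations; backward on User: COMPATIBLE
forward for User (reader v1, writer v2):
  channel <- channel (State -> State, writer optional)
  phone <- phone (string -> string, writer optional)
  balance <- balance (float64 -> float64, writer required)
  weight <- price (float64 -> float64, writer optional)
  => no violations; forward on User: COMPATIBLE


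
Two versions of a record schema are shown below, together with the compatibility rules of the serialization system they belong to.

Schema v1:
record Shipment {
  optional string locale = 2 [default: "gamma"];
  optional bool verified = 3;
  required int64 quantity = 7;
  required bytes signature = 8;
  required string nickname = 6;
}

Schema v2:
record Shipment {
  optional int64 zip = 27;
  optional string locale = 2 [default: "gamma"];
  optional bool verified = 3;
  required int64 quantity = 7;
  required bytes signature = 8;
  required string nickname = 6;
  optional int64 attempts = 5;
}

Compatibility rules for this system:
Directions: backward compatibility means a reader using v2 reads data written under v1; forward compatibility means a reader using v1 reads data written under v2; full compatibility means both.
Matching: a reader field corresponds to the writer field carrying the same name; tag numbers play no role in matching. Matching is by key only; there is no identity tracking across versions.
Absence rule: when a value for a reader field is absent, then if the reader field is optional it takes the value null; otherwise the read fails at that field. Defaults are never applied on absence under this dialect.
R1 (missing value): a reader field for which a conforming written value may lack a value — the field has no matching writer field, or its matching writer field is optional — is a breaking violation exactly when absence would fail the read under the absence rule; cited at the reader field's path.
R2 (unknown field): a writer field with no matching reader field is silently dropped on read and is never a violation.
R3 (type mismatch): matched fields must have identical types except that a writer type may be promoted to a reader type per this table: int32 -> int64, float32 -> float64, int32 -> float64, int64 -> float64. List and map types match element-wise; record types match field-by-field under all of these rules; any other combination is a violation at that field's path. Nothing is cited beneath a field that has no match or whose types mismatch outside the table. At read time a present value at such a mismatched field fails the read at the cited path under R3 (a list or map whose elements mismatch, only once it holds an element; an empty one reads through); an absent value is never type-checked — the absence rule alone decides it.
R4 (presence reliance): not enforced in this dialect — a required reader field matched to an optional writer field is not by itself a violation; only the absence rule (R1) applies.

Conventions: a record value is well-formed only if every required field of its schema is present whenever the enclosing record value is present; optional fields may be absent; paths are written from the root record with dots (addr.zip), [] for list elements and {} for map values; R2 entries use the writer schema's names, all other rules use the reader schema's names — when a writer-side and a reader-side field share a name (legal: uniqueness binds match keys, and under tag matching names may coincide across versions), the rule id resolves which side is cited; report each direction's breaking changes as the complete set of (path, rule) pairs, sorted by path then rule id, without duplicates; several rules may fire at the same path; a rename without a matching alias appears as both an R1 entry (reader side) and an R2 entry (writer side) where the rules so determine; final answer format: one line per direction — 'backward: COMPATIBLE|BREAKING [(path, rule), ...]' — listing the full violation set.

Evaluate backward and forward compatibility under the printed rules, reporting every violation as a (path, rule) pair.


backward: COMPATIBLE []; forward: COMPATIBLE []

in Shipment below, arrows point writer -> reader
backward on Shipment — v2 reading data written by v1:
  zip: no writer-side match
  locale: string -> string, writer optional; from locale
  verified: bool -> bool, writer optional; from verified
  quantity: int64 -> int64, writer required; from quantity
  signature: bytes -> bytes, writer required; from signature
  nickname: string -> string, writer required; from nickname
  attempts: no writer-side match
  nothing fires on Shipment: backward is COMPATIBLE
forward on Shipment — v1 reading data written by v2:
  locale: string -> string, writer optional; from locale
  verified: bool -> bool, writer optional; from verified
  quantity: int64 -> int64, writer required; from quantity
  signature: bytes -> bytes, writer required; from signature
  nickname: string -> string, writer required; from nickname
  leftover writer field: zip
  leftover writer field: attempts
  nothing fires on Shipment: forward is COMPATIBLE


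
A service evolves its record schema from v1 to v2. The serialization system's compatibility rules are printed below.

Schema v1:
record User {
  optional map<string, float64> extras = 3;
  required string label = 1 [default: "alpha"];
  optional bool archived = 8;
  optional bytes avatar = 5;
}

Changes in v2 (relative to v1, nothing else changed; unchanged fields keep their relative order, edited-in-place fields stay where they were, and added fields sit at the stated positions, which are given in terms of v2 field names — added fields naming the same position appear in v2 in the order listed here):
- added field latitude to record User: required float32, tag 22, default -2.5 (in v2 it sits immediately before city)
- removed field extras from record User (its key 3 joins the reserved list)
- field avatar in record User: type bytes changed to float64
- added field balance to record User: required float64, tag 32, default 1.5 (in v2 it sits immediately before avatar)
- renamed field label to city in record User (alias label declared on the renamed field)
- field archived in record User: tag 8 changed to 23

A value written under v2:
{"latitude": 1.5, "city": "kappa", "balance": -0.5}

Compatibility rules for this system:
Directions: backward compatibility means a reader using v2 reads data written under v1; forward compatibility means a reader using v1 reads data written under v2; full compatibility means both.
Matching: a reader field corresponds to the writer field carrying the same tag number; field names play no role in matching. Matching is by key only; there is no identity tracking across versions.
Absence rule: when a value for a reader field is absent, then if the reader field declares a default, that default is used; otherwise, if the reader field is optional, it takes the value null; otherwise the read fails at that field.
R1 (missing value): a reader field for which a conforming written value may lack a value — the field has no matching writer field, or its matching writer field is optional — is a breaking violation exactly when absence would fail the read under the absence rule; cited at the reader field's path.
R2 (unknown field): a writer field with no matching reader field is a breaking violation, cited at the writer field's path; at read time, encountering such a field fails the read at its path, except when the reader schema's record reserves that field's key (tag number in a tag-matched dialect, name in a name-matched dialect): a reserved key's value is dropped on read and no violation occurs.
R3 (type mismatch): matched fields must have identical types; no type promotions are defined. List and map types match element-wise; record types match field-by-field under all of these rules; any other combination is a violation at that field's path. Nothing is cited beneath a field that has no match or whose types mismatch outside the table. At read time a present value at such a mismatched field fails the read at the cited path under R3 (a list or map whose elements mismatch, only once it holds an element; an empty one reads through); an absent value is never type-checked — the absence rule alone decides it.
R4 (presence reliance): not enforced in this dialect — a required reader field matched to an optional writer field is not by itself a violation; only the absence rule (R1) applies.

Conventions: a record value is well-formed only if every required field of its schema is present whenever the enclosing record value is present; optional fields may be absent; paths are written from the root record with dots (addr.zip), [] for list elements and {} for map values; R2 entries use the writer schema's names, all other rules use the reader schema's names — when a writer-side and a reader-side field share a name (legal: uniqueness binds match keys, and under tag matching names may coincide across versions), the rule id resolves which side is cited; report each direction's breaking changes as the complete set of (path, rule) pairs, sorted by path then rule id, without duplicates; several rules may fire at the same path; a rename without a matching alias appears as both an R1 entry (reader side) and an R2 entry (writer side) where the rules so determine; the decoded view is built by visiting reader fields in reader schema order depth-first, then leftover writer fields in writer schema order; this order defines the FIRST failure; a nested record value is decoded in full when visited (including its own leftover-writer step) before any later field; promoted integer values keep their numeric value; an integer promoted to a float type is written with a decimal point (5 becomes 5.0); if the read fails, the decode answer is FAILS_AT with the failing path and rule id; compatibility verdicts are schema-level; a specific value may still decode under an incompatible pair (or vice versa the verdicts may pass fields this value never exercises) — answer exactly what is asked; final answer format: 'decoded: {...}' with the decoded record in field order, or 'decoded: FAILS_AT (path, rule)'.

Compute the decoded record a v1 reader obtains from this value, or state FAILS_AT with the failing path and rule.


the writer's type comes first in each User pair
decoding the User value with the v1 reader:
  extras := null (absent, optional -> null)
  label := "kappa" (from writer city)
  archived := null (absent, optional -> null)
  avatar := null (absent, optional -> null)
  read fails at latitude under R2 (unknown field)
  => FAILS_AT (latitude, R2)
remaining User differences; none change what is asked:
  removed field extras from record User (its key 3 joins the reserved list) -> inert under this dialect — no rule fires on User and the result does not move
  field avatar in record User: type bytes changed to float64 -> schema-level compatibility only; this User value's decode is unchanged
  added field balance to record User: required float64, tag 32, default 1.5 (in v2 it sits immediately before avatar) -> schema-level compatibility only; this User value's decode is unchanged
  renamed field label to city in record User (alias label declared on the renamed field) -> inert under this dialect — no rule fires on User and the result does not move
  field archived in record User: tag 8 changed to 23 -> schema-level compatibility only; this User value's decode is unchanged

decoded: FAILS_AT (latitude, R2)


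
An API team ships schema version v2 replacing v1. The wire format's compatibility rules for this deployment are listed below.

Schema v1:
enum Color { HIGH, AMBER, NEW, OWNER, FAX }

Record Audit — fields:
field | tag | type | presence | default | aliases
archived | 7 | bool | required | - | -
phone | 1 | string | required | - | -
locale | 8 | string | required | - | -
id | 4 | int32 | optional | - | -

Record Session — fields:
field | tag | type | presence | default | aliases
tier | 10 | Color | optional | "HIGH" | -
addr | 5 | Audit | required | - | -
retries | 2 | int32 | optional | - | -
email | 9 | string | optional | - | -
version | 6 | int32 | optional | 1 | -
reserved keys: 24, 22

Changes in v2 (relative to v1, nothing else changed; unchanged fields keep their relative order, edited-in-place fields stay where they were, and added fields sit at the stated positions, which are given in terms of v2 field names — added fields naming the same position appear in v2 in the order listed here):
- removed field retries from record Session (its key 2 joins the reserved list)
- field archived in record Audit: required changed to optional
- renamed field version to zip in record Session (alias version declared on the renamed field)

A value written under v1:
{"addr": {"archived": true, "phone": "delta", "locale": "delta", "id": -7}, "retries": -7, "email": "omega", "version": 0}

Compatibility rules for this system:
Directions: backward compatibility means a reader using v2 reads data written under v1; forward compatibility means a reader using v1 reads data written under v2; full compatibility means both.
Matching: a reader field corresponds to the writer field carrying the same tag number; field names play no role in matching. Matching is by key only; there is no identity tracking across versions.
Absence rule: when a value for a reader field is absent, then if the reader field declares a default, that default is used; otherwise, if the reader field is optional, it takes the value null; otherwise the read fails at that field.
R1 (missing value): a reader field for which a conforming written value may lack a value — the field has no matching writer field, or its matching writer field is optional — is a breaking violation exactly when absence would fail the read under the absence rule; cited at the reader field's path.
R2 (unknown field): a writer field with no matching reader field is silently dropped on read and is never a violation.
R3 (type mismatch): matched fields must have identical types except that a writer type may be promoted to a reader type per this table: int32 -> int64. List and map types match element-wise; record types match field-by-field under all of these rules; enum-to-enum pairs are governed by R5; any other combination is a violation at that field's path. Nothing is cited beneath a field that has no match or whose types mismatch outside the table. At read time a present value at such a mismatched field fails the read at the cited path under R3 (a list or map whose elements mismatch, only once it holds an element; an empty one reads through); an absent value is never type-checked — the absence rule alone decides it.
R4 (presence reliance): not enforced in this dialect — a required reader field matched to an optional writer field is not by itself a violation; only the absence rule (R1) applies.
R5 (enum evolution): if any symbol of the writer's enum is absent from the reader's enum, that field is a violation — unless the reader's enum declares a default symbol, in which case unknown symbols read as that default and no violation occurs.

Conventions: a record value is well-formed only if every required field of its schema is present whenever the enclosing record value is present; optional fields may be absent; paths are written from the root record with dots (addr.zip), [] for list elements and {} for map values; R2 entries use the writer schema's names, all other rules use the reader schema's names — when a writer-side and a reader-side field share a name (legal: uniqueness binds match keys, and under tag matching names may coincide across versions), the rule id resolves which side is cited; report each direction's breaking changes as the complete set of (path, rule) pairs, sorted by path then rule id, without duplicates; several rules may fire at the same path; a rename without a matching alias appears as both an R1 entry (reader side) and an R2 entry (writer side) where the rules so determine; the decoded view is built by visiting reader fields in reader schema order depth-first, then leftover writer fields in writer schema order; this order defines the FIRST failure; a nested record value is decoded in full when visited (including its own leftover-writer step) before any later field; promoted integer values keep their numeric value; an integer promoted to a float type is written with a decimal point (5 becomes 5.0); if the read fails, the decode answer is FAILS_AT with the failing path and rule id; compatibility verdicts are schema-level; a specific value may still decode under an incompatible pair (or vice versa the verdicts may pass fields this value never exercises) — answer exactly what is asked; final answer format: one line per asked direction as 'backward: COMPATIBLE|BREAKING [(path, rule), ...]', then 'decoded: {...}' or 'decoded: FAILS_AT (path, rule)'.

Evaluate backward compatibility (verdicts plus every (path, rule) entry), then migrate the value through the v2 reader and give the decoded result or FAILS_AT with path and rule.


in Session below, arrows point writer -> reader
backward analysis of Session with v2 as reader and v1 as writer:
  Color -> Color, writer optional: tier aligns to tier
  Audit -> Audit, writer required: addr aligns to addr
  string -> string, writer optional: email aligns to email
  int32 -> int32, writer optional: zip aligns to version
  retries (writer side), unknown to reader
  bool -> bool, writer required: addr.archived aligns to addr.archived
  string -> string, writer required: addr.phone aligns to addr.phone
  string -> string, writer required: addr.locale aligns to addr.locale
  int32 -> int32, writer optional: addr.id aligns to addr.id
  => backward: COMPATIBLE
decode (reader v2):
  tier := "HIGH" (missing; default applied)
  addr.archived := true
  addr.phone := "delta"
  addr.locale := "delta"
  addr.id := -7
  email := "omega"
  zip := 0 (from writer version)
  writer retries: no reader field; dropped
  => decoded: {"tier": "HIGH", "addr": {"archived": true, "phone": "delta", "locale": "delta", "id": -7}, "email": "omega", "zip": 0}
ruling out the remaining Session differences:
  field archived in record Audit: required changed to optional -> affects forward compatibility only, which is not asked

backward: COMPATIBLE []; decoded: {"tier": "HIGH", "addr": {"archived": true, "phone": "delta", "locale": "delta", "id": -7}, "email": "omega", "zip": 0}
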